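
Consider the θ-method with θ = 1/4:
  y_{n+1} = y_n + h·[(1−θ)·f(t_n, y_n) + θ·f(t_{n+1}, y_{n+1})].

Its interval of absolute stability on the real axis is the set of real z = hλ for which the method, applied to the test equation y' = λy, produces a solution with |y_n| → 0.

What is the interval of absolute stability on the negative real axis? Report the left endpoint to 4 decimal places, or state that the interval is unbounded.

(-4.0000, 0).

On y'=λy, z=hλ:
  y_{n+1} = y_n + z·[3/4·y_n + 1/4·y_{n+1}] ⇒ (1 − 1/4z)y_{n+1} = (1 + 3/4z)y_n
  so R(z) = (1 + 3/4z)/(1 − 1/4z).

Need |R(x)|<1, x<0.
x=-0.57: |R|=0.5011
R=−1: 1+3/4x = −1+1/4x ⇒ -1/2x=2 ⇒ x=2/(-1/2)=-4.0000
Confirm numerically:
  x=-3.933: |R|=0.98311 <1
  x=-2.082: |R|=0.36929 <1
  x=-1.643: |R|=0.16463 <1
  x=-4.345: |R|=1.08268 >1
  x=-4.257: |R|=1.06225 >1
  x=-4.172: |R|=1.04209 >1
Stable set (-4.0000, 0).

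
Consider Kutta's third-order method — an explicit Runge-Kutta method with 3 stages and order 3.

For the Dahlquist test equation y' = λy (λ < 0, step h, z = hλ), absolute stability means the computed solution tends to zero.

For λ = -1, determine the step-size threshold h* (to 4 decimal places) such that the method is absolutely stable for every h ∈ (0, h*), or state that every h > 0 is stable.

(-2.5127,0); λ=-1 ⇒ h* = 2.5127.

With y'=λy (z=hλ):
  order 3, 3-stage ⇒ R(z)=1+z+z^2/2+z^3/6
  (e.g. R(-1.37)=0.13989, |R|=0.13989)

Find x<0 with |R(x)|<1.
x=-1.37: |R|=0.1399
|R(-2.37)|=0.7802 |R(-0.79)|=0.4399 |R(-0.66)|=0.5099
Bisect:
  x_lo=-2.9328 |R|=1.8364  x_hi=-0.2545 |R|=0.7751
  mid=-1.59364 |R|=0.00165 →hi
  mid=-2.26320 |R|=0.63421 →hi
  mid=-2.59798 |R|=1.14574 →lo
  mid=-2.43059 |R|=0.86993 →hi
  mid=-2.51428 |R|=1.00253 →lo
  mid=-2.47244 |R|=0.93494 →hi
  mid=-2.49336 |R|=0.96841 →hi
  mid=-2.50382 |R|=0.98539 →hi
  mid=-2.50905 |R|=0.99394 →hi
  mid=-2.51167 |R|=0.99823 →hi
  ...
  [-2.51281,-2.51265] ⇒ x*=-2.5127
So |R|<1 on (-2.5127, 0).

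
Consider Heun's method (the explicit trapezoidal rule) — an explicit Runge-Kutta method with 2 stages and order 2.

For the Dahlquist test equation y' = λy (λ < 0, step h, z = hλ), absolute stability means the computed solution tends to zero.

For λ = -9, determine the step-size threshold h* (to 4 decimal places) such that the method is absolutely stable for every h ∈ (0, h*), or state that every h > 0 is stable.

(-2.0000,0); λ=-9 ⇒ h* = 0.2222.

On y'=λy, z=hλ:
  order 2, 2-stage ⇒ R(z)=1+z+z^2/2
  (e.g. R(-1.48)=0.61520, |R|=0.61520)

Find x<0 with |R(x)|<1.
x=-1.48: |R|=0.6152
|R(-2.35)|=1.4113 |R(-1.78)|=0.8042 |R(-1.35)|=0.5613
Bisect:
  x_lo=-2.5890 |R|=1.7625  x_hi=-0.3996 |R|=0.6802
  mid=-1.49433 |R|=0.62218 →hi
  mid=-2.04169 |R|=1.04256 →lo
  mid=-1.76801 |R|=0.79492 →hi
  mid=-1.90485 |R|=0.90938 →hi
  mid=-1.97327 |R|=0.97363 →hi
  mid=-2.00748 |R|=1.00751 →lo
  mid=-1.99038 |R|=0.99042 →hi
  mid=-1.99893 |R|=0.99893 →hi
  ...
  [-2.00013,-2.00000] ⇒ x*=-2.0000
Interval (-2.0000, 0).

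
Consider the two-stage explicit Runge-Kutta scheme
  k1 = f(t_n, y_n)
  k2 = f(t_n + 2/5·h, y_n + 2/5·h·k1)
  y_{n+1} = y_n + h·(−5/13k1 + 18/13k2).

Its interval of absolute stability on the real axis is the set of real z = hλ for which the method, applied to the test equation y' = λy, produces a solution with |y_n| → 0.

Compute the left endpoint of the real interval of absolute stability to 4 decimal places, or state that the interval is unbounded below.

With y'=λy (z=hλ):
  k1=λy_n ⇒ h·k1=z·y_n;  k2=λ(1+2/5z)y_n ⇒ h·k2=z(1+2/5z)y_n
  y_{n+1}/y_n = 1 − 5/13z + 18/13z(1+2/5z) = 1 + z + 36/65z²
  R(z) = 1 + z + 36/65z².

Find x<0 with |R(x)|<1.
x=-0.4: |R|=0.6886
R=1: x+36/65x²=0 ⇒ x=−65/36=-1.8056; min R=1−1/(4·36/65)=0.5486>−1
Confirm numerically:
  x=-1.378: |R|=0.67369 <1
  x=-1.269: |R|=0.62289 <1
  x=-1.074: |R|=0.56485 <1
  x=-2.302: |R|=1.63294 >1
  x=-1.975: |R|=1.18535 >1
So |R|<1 on (-1.8056, 0).

z* = -1.8056.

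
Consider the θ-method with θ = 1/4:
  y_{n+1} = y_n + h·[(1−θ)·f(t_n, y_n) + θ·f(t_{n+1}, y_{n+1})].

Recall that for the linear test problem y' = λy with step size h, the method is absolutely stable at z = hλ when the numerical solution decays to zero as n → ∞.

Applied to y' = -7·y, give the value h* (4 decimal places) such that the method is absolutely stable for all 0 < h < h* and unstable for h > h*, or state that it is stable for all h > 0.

(-4.0000,0); λ=-7 ⇒ h* = (4)/7 = 0.5714.

Test eqn y'=λy, z=hλ:
  y_{n+1} = y_n + z·[3/4·y_n + 1/4·y_{n+1}] ⇒ (1 − 1/4z)y_{n+1} = (1 + 3/4z)y_n
  ⇒ R(z) = (1 + 3/4z)/(1 − 1/4z).

Find x<0 with |R(x)|<1.
x=-0.63: |R|=0.4557
R=−1: 1+3/4x = −1+1/4x ⇒ -1/2x=2 ⇒ x=2/(-1/2)=-4.0000
Confirm numerically:
  x=-3.564: |R|=0.88472 <1
  x=-2.635: |R|=0.58855 <1
  x=-2.361: |R|=0.48467 <1
  x=-2.324: |R|=0.46996 <1
  x=-4.091: |R|=1.02249 >1
  x=-4.033: |R|=1.00822 >1
So |R|<1 on (-4.0000, 0).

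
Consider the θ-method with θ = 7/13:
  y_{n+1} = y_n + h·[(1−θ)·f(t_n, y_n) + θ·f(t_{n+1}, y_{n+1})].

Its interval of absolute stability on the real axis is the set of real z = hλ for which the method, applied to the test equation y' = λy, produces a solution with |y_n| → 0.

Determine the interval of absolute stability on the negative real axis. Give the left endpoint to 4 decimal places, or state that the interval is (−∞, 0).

(−∞, 0) — no finite endpoint.

On y'=λy, z=hλ:
  y_{n+1} = y_n + z·[6/13·y_n + 7/13·y_{n+1}] ⇒ (1 − 7/13z)y_{n+1} = (1 + 6/13z)y_n
  ⇒ R(z) = (1 + 6/13z)/(1 − 7/13z).

Find x<0 with |R(x)|<1.
x=-0.39: |R|=0.6777
x=-2: |R|=0.0370
x=-10: |R|=0.5663
x=-100: |R|=0.8233
θ=7/13≥1/2 ⇒ |1+6/13x|<|1−7/13x| ∀x<0 ⇒ unbounded interval.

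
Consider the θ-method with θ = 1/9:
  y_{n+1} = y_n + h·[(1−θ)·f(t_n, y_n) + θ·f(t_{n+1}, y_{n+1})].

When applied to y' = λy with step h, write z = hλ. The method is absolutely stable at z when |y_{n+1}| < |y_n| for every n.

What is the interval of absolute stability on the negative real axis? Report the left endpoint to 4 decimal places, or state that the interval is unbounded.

On y'=λy, z=hλ:
  y_{n+1} = y_n + z·[8/9·y_n + 1/9·y_{n+1}] ⇒ (1 − 1/9z)y_{n+1} = (1 + 8/9z)y_n
  so R(z) = (1 + 8/9z)/(1 − 1/9z).

Boundary: |R(x)|=1, x<0.
x=-1.15: |R|=0.0197
R=−1: 1+8/9x = −1+1/9x ⇒ -7/9x=2 ⇒ x=2/(-7/9)=-2.5714
Confirm numerically:
  x=-2.353: |R|=0.86532 <1
  x=-2.210: |R|=0.77431 <1
  x=-1.608: |R|=0.36425 <1
  x=-1.356: |R|=0.17845 <1
  x=-3.012: |R|=1.25674 >1
  x=-2.674: |R|=1.06150 >1
Stable set (-2.5714, 0).

(-2.5714, 0).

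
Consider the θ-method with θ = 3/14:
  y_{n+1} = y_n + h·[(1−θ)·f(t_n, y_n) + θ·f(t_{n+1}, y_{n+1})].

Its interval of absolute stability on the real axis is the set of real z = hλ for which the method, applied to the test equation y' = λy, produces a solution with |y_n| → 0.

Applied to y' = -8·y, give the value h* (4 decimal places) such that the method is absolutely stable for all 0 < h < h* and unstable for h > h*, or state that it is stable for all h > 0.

(-3.5000,0); λ=-8 ⇒ h* = (7/2)/8 = 0.4375.

On y'=λy, z=hλ:
  y_{n+1} = y_n + z·[11/14·y_n + 3/14·y_{n+1}] ⇒ (1 − 3/14z)y_{n+1} = (1 + 11/14z)y_n
  so R(z) = (1 + 11/14z)/(1 − 3/14z).

Find x<0 with |R(x)|<1.
x=-0.42: |R|=0.6147
R=−1: 1+11/14x = −1+3/14x ⇒ -4/7x=2 ⇒ x=2/(-4/7)=-3.5000
Confirm numerically:
  x=-3.462: |R|=0.98753 <1
  x=-2.455: |R|=0.60871 <1
  x=-1.481: |R|=0.12422 <1
  x=-3.941: |R|=1.13662 >1
  x=-3.853: |R|=1.11049 >1
  x=-3.837: |R|=1.10568 >1
So |R|<1 on (-3.5000, 0).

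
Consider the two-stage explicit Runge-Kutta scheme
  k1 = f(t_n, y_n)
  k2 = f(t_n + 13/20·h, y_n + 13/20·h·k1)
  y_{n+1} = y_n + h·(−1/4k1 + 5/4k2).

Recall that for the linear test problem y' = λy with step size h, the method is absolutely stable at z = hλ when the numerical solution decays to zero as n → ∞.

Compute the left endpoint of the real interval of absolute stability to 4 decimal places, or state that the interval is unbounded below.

z* = -1.2308.

With y'=λy (z=hλ):
  k1=λy_n ⇒ h·k1=z·y_n;  k2=λ(1+13/20z)y_n ⇒ h·k2=z(1+13/20z)y_n
  y_{n+1}/y_n = 1 − 1/4z + 5/4z(1+13/20z) = 1 + z + 13/16z²
  ⇒ R(z) = 1 + z + 13/16z².

Solve |R(x)|<1 on ℝ⁻.
x=-1.43: |R|=1.2315
R=1: x+13/16x²=0 ⇒ x=−16/13=-1.2308; min R=1−1/(4·13/16)=0.6923>−1
Confirm numerically:
  x=-0.763: |R|=0.71001 <1
  x=-0.680: |R|=0.69570 <1
  x=-0.624: |R|=0.69237 <1
  x=-1.746: |R|=1.73092 >1
  x=-1.368: |R|=1.15253 >1
  x=-1.350: |R|=1.13078 >1
Stable set (-1.2308, 0).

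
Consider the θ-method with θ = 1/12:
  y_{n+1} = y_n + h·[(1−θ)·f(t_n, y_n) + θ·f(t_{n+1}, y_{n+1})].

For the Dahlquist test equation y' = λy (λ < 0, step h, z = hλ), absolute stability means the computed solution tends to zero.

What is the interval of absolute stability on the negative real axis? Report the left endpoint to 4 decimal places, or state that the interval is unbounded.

On y'=λy, z=hλ:
  y_{n+1} = y_n + z·[11/12·y_n + 1/12·y_{n+1}] ⇒ (1 − 1/12z)y_{n+1} = (1 + 11/12z)y_n
  R(z) = (1 + 11/12z)/(1 − 1/12z).

Boundary: |R(x)|=1, x<0.
x=-1.08: |R|=0.0092
R=−1: 1+11/12x = −1+1/12x ⇒ -5/6x=2 ⇒ x=2/(-5/6)=-2.4000
Confirm numerically:
  x=-2.090: |R|=0.77999 <1
  x=-1.952: |R|=0.67890 <1
  x=-1.506: |R|=0.33807 <1
  x=-1.094: |R|=0.00260 <1
  x=-2.973: |R|=1.38269 >1
  x=-2.446: |R|=1.03184 >1
So |R|<1 on (-2.4000, 0).

z∈(-2.4000,0).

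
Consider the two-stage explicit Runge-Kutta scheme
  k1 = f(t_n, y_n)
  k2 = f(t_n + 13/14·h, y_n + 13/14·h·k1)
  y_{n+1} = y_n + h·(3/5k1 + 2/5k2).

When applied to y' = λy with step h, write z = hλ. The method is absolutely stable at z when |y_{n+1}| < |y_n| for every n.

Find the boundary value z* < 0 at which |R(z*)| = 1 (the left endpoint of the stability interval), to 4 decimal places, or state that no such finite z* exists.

z* = -2.6923.

On y'=λy, z=hλ:
  k1=λy_n ⇒ h·k1=z·y_n;  k2=λ(1+13/14z)y_n ⇒ h·k2=z(1+13/14z)y_n
  y_{n+1}/y_n = 1 + 3/5z + 2/5z(1+13/14z) = 1 + z + 13/35z²
  so R(z) = 1 + z + 13/35z².

Boundary: |R(x)|=1, x<0.
x=-0.56: |R|=0.5565
R=1: x+13/35x²=0 ⇒ x=−35/13=-2.6923; min R=1−1/(4·13/35)=0.3269>−1
Confirm numerically:
  x=-1.673: |R|=0.36660 <1
  x=-1.660: |R|=0.36351 <1
  x=-1.636: |R|=0.35813 <1
  x=-1.278: |R|=0.32865 <1
  x=-3.038: |R|=1.39008 >1
  x=-2.772: |R|=1.08205 >1
So |R|<1 on (-2.6923, 0).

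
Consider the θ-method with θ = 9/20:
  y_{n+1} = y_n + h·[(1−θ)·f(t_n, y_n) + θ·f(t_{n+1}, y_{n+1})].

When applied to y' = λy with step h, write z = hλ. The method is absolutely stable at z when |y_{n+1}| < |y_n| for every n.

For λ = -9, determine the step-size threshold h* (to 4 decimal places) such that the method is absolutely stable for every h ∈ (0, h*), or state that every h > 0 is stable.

On y'=λy, z=hλ:
  y_{n+1} = y_n + z·[11/20·y_n + 9/20·y_{n+1}] ⇒ (1 − 9/20z)y_{n+1} = (1 + 11/20z)y_n
  Hence R(z) = (1 + 11/20z)/(1 − 9/20z).

Boundary: |R(x)|=1, x<0.
x=-1.69: |R|=0.0400
R=−1: 1+11/20x = −1+9/20x ⇒ -1/10x=2 ⇒ x=2/(-1/10)=-20.0000
Confirm numerically:
  x=-14.917: |R|=0.93410 <1
  x=-14.696: |R|=0.93033 <1
  x=-8.281: |R|=0.75205 <1
  x=-20.277: |R|=1.00274 >1
  x=-20.175: |R|=1.00174 >1
So |R|<1 on (-20.0000, 0).

(-20.0000,0); λ=-9 ⇒ h* = (20)/9 = 2.2222.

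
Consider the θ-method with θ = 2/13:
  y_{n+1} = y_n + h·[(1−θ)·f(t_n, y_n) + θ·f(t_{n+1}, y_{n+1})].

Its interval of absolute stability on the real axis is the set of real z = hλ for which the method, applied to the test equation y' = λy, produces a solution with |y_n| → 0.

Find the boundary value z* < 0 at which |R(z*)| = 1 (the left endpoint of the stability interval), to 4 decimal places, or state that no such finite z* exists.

On y'=λy, z=hλ:
  y_{n+1} = y_n + z·[11/13·y_n + 2/13·y_{n+1}] ⇒ (1 − 2/13z)y_{n+1} = (1 + 11/13z)y_n
  Hence R(z) = (1 + 11/13z)/(1 − 2/13z).

Need |R(x)|<1, x<0.
x=-0.93: |R|=0.1864
R=−1: 1+11/13x = −1+2/13x ⇒ -9/13x=2 ⇒ x=2/(-9/13)=-2.8889
Confirm numerically:
  x=-2.364: |R|=0.73353 <1
  x=-2.272: |R|=0.68354 <1
  x=-2.224: |R|=0.65704 <1
  x=-1.181: |R|=0.00059 <1
  x=-3.321: |R|=1.19799 >1
  x=-3.237: |R|=1.16088 >1
  x=-2.960: |R|=1.03383 >1
Stable set (-2.8889, 0).

z* = -2.8889.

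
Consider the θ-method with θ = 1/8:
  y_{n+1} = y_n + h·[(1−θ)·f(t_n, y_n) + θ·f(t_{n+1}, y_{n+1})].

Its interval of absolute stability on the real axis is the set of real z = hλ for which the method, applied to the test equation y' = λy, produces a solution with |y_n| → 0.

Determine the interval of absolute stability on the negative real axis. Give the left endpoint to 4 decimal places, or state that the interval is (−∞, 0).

z∈(-2.6667,0).

Set f=λy, z=hλ:
  y_{n+1} = y_n + z·[7/8·y_n + 1/8·y_{n+1}] ⇒ (1 − 1/8z)y_{n+1} = (1 + 7/8z)y_n
  R(z) = (1 + 7/8z)/(1 − 1/8z).

Solve |R(x)|<1 on ℝ⁻.
x=-1.17: |R|=0.0207
R=−1: 1+7/8x = −1+1/8x ⇒ -3/4x=2 ⇒ x=2/(-3/4)=-2.6667
Confirm numerically:
  x=-2.054: |R|=0.63437 <1
  x=-1.315: |R|=0.12936 <1
  x=-1.283: |R|=0.10568 <1
  x=-1.276: |R|=0.10047 <1
  x=-3.164: |R|=1.26729 >1
  x=-2.873: |R|=1.11386 >1
Stable set (-2.6667, 0).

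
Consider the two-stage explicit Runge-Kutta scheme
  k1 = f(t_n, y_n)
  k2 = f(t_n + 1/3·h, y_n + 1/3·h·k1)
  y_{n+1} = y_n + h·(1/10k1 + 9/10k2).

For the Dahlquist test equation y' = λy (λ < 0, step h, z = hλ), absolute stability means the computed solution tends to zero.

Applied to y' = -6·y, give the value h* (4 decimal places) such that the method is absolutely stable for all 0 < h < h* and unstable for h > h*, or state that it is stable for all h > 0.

With y'=λy (z=hλ):
  k1=λy_n ⇒ h·k1=z·y_n;  k2=λ(1+1/3z)y_n ⇒ h·k2=z(1+1/3z)y_n
  y_{n+1}/y_n = 1 + 1/10z + 9/10z(1+1/3z) = 1 + z + 3/10z²
  so R(z) = 1 + z + 3/10z².

Need |R(x)|<1, x<0.
x=-0.95: |R|=0.3207
R=1: x+3/10x²=0 ⇒ x=−10/3=-3.3333; min R=1−1/(4·3/10)=0.1667>−1
Confirm numerically:
  x=-2.168: |R|=0.24207 <1
  x=-1.582: |R|=0.16882 <1
  x=-1.557: |R|=0.17027 <1
  x=-3.642: |R|=1.33725 >1
  x=-3.488: |R|=1.16184 >1
Stable set (-3.3333, 0).

(-3.3333,0); λ=-6 ⇒ h* = (10/3)/6 = 0.5556.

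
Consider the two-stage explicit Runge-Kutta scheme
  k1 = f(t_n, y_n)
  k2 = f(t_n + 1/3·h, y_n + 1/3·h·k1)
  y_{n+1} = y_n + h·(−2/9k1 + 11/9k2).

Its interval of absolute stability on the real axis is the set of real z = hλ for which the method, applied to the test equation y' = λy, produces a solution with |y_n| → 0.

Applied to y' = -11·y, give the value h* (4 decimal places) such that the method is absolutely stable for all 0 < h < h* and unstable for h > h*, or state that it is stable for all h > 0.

(-2.4545,0); λ=-11 ⇒ h* = (27/11)/11 = 0.2231.

Set f=λy, z=hλ:
  k1=λy_n ⇒ h·k1=z·y_n;  k2=λ(1+1/3z)y_n ⇒ h·k2=z(1+1/3z)y_n
  y_{n+1}/y_n = 1 − 2/9z + 11/9z(1+1/3z) = 1 + z + 11/27z²
  so R(z) = 1 + z + 11/27z².

Find x<0 with |R(x)|<1.
x=-0.61: |R|=0.5416
R=1: x+11/27x²=0 ⇒ x=−27/11=-2.4545; min R=1−1/(4·11/27)=0.3864>−1
Confirm numerically:
  x=-2.391: |R|=0.93810 <1
  x=-2.303: |R|=0.85781 <1
  x=-1.905: |R|=0.57349 <1
  x=-2.942: |R|=1.58426 >1
  x=-2.490: |R|=1.03597 >1
Interval (-2.4545, 0).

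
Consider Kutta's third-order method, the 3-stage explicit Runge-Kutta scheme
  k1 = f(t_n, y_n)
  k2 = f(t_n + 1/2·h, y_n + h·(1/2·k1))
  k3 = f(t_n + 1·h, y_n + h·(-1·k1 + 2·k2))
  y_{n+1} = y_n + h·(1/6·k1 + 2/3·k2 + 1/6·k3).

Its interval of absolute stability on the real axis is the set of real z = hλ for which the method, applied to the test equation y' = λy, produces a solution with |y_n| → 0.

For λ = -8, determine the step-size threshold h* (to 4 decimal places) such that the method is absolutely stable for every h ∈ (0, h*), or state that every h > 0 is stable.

(-2.5127,0); λ=-8 ⇒ h* = 0.3141.

Test eqn y'=λy, z=hλ:
  order 3, 3-stage ⇒ R(z)=1+z+z^2/2+z^3/6
  (e.g. R(-1.79)=-0.14384, |R|=0.14384)

Solve |R(x)|<1 on ℝ⁻.
x=-1.79: |R|=0.1438
|R(-2.3)|=0.6828 |R(-1.38)|=0.1342 |R(-0.9)|=0.3835
Bisect:
  x_lo=-2.8190 |R|=1.5793  x_hi=-0.2221 |R|=0.8008
  mid=-1.52055 |R|=0.04955 →hi
  mid=-2.16979 |R|=0.51836 →hi
  mid=-2.49441 |R|=0.97011 →hi
  mid=-2.65672 |R|=1.25291 →lo
  mid=-2.57557 |R|=1.10632 →lo
  mid=-2.53499 |R|=1.03695 →lo
  mid=-2.51470 |R|=1.00322 →lo
  mid=-2.50456 |R|=0.98659 →hi
  mid=-2.50963 |R|=0.99489 →hi
  mid=-2.51217 |R|=0.99905 →hi
  ...
  [-2.51280,-2.51264] ⇒ x*=-2.5127
Stable set (-2.5127, 0).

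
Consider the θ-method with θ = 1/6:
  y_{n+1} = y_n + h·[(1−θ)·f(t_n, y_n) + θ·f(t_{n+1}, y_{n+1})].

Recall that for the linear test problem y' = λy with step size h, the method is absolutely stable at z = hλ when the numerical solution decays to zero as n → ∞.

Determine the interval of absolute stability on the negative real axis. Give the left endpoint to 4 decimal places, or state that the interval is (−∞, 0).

z∈(-3.0000,0).

With y'=λy (z=hλ):
  y_{n+1} = y_n + z·[5/6·y_n + 1/6·y_{n+1}] ⇒ (1 − 1/6z)y_{n+1} = (1 + 5/6z)y_n
  so R(z) = (1 + 5/6z)/(1 − 1/6z).

Solve |R(x)|<1 on ℝ⁻.
x=-1.61: |R|=0.2694
R=−1: 1+5/6x = −1+1/6x ⇒ -2/3x=2 ⇒ x=2/(-2/3)=-3.0000
Confirm numerically:
  x=-2.295: |R|=0.66004 <1
  x=-2.265: |R|=0.64428 <1
  x=-1.734: |R|=0.34523 <1
  x=-3.555: |R|=1.23234 >1
  x=-3.553: |R|=1.23155 >1
Interval (-3.0000, 0).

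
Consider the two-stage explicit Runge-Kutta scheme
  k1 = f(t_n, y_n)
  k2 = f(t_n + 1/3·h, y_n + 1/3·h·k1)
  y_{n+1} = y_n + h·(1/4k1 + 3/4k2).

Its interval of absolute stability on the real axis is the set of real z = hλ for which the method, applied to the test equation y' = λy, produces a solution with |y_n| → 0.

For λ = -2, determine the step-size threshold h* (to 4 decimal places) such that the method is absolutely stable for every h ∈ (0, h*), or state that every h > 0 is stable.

(-4.0000,0); λ=-2 ⇒ h* = (4)/2 = 2.0000.

On y'=λy, z=hλ:
  k1=λy_n ⇒ h·k1=z·y_n;  k2=λ(1+1/3z)y_n ⇒ h·k2=z(1+1/3z)y_n
  y_{n+1}/y_n = 1 + 1/4z + 3/4z(1+1/3z) = 1 + z + 1/4z²
  R(z) = 1 + z + 1/4z².

Need |R(x)|<1, x<0.
x=-1.42: |R|=0.0841
R=1: x+1/4x²=0 ⇒ x=−4=-4.0000; min R=1−1/(4·1/4)=0.0000>−1
Confirm numerically:
  x=-3.678: |R|=0.70392 <1
  x=-3.596: |R|=0.63680 <1
  x=-2.539: |R|=0.07263 <1
  x=-2.491: |R|=0.06027 <1
  x=-4.435: |R|=1.48231 >1
  x=-4.299: |R|=1.32135 >1
Interval (-4.0000, 0).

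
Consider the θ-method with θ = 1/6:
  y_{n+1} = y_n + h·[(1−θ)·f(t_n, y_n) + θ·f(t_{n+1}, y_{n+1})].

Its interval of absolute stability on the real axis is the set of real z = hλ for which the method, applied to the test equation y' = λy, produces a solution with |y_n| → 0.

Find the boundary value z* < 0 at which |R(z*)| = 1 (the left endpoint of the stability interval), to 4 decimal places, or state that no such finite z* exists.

z* = -3.0000.

With y'=λy (z=hλ):
  y_{n+1} = y_n + z·[5/6·y_n + 1/6·y_{n+1}] ⇒ (1 − 1/6z)y_{n+1} = (1 + 5/6z)y_n
  ⇒ R(z) = (1 + 5/6z)/(1 − 1/6z).

Solve |R(x)|<1 on ℝ⁻.
x=-1.23: |R|=0.0207
R=−1: 1+5/6x = −1+1/6x ⇒ -2/3x=2 ⇒ x=2/(-2/3)=-3.0000
Confirm numerically:
  x=-2.288: |R|=0.65637 <1
  x=-2.056: |R|=0.53128 <1
  x=-1.898: |R|=0.44188 <1
  x=-1.300: |R|=0.06849 <1
  x=-3.261: |R|=1.11273 >1
  x=-3.083: |R|=1.03655 >1
  x=-3.043: |R|=1.01902 >1
Stable set (-3.0000, 0).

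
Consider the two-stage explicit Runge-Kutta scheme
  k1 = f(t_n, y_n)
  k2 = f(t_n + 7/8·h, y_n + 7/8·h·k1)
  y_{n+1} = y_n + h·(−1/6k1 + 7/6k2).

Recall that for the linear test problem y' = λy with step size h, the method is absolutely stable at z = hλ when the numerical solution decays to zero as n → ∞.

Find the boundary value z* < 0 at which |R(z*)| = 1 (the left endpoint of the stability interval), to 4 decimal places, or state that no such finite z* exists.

z* = -0.9796.

With y'=λy (z=hλ):
  k1=λy_n ⇒ h·k1=z·y_n;  k2=λ(1+7/8z)y_n ⇒ h·k2=z(1+7/8z)y_n
  y_{n+1}/y_n = 1 − 1/6z + 7/6z(1+7/8z) = 1 + z + 49/48z²
  ⇒ R(z) = 1 + z + 49/48z².

Boundary: |R(x)|=1, x<0.
x=-1.12: |R|=1.1605
R=1: x+49/48x²=0 ⇒ x=−48/49=-0.9796; min R=1−1/(4·49/48)=0.7551>−1
Confirm numerically:
  x=-0.870: |R|=0.90267 <1
  x=-0.671: |R|=0.78862 <1
  x=-0.644: |R|=0.77938 <1
  x=-0.441: |R|=0.75753 <1
  x=-1.566: |R|=1.93745 >1
  x=-1.219: |R|=1.29792 >1
  x=-1.202: |R|=1.27290 >1
Stable set (-0.9796, 0).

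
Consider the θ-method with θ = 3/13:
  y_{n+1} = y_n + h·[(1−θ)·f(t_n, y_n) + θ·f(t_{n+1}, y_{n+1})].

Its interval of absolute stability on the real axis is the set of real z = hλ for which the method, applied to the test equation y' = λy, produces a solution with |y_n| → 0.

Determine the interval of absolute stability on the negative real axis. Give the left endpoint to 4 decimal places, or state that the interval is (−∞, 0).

z∈(-3.7143,0).

Set f=λy, z=hλ:
  y_{n+1} = y_n + z·[10/13·y_n + 3/13·y_{n+1}] ⇒ (1 − 3/13z)y_{n+1} = (1 + 10/13z)y_n
  Hence R(z) = (1 + 10/13z)/(1 − 3/13z).

Solve |R(x)|<1 on ℝ⁻.
x=-0.66: |R|=0.4272
R=−1: 1+10/13x = −1+3/13x ⇒ -7/13x=2 ⇒ x=2/(-7/13)=-3.7143
Confirm numerically:
  x=-3.659: |R|=0.98386 <1
  x=-2.434: |R|=0.55857 <1
  x=-1.959: |R|=0.34910 <1
  x=-4.173: |R|=1.12583 >1
  x=-4.080: |R|=1.10143 >1
Interval (-3.7143, 0).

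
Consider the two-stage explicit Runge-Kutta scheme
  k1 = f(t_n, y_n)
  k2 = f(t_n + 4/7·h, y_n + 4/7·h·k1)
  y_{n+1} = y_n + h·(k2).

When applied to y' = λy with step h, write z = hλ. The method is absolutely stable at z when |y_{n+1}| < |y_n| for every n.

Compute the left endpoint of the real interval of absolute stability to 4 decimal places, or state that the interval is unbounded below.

z* = -1.7500.

On y'=λy, z=hλ:
  k1=λy_n ⇒ h·k1=z·y_n;  k2=λ(1+4/7z)y_n ⇒ h·k2=z(1+4/7z)y_n
  y_{n+1}/y_n = 1 + z(1+4/7z) = 1 + z + 4/7z²
  R(z) = 1 + z + 4/7z².

Solve |R(x)|<1 on ℝ⁻.
x=-1.37: |R|=0.7025
R=1: x+4/7x²=0 ⇒ x=−7/4=-1.7500; min R=1−1/(4·4/7)=0.5625>−1
Confirm numerically:
  x=-1.481: |R|=0.77235 <1
  x=-1.213: |R|=0.62778 <1
  x=-1.019: |R|=0.57435 <1
  x=-0.754: |R|=0.57087 <1
  x=-2.301: |R|=1.72449 >1
  x=-2.089: |R|=1.40467 >1
  x=-1.888: |R|=1.14888 >1
So |R|<1 on (-1.7500, 0).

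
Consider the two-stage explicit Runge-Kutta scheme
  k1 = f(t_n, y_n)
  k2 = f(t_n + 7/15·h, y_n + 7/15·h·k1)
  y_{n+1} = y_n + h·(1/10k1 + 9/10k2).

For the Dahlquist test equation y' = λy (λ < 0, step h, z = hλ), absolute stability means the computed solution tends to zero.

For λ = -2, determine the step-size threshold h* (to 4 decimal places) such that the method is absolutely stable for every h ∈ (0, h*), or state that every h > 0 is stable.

(-2.3810,0); λ=-2 ⇒ h* = (50/21)/2 = 1.1905.

Test eqn y'=λy, z=hλ:
  k1=λy_n ⇒ h·k1=z·y_n;  k2=λ(1+7/15z)y_n ⇒ h·k2=z(1+7/15z)y_n
  y_{n+1}/y_n = 1 + 1/10z + 9/10z(1+7/15z) = 1 + z + 21/50z²
  R(z) = 1 + z + 21/50z².

Find x<0 with |R(x)|<1.
x=-0.45: |R|=0.6351
R=1: x+21/50x²=0 ⇒ x=−50/21=-2.3810; min R=1−1/(4·21/50)=0.4048>−1
Confirm numerically:
  x=-1.621: |R|=0.48261 <1
  x=-1.302: |R|=0.40999 <1
  x=-1.294: |R|=0.40926 <1
  x=-1.280: |R|=0.40813 <1
  x=-2.869: |R|=1.58809 >1
  x=-2.643: |R|=1.29089 >1
  x=-2.612: |R|=1.25347 >1
So |R|<1 on (-2.3810, 0).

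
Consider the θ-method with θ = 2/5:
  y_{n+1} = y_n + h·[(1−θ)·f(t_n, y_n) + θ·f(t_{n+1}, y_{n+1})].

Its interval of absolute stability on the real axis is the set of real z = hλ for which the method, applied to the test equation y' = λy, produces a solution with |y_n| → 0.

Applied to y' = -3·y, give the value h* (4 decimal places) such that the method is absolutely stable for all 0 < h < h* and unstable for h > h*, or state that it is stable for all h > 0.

Test eqn y'=λy, z=hλ:
  y_{n+1} = y_n + z·[3/5·y_n + 2/5·y_{n+1}] ⇒ (1 − 2/5z)y_{n+1} = (1 + 3/5z)y_n
  R(z) = (1 + 3/5z)/(1 − 2/5z).

Boundary: |R(x)|=1, x<0.
x=-0.44: |R|=0.6259
R=−1: 1+3/5x = −1+2/5x ⇒ -1/5x=2 ⇒ x=2/(-1/5)=-10.0000
Confirm numerically:
  x=-9.468: |R|=0.97777 <1
  x=-8.942: |R|=0.95377 <1
  x=-4.820: |R|=0.64617 <1
  x=-4.089: |R|=0.55145 <1
  x=-10.420: |R|=1.01625 >1
  x=-10.319: |R|=1.01244 >1
So |R|<1 on (-10.0000, 0).

(-10.0000,0); λ=-3 ⇒ h* = (10)/3 = 3.3333.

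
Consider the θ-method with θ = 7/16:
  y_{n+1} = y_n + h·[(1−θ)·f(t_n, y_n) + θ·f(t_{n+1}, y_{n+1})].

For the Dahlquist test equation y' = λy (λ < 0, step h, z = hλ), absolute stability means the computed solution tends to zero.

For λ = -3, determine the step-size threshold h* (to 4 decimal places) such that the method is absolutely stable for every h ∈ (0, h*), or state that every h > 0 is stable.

On y'=λy, z=hλ:
  y_{n+1} = y_n + z·[9/16·y_n + 7/16·y_{n+1}] ⇒ (1 − 7/16z)y_{n+1} = (1 + 9/16z)y_n
  ⇒ R(z) = (1 + 9/16z)/(1 − 7/16z).

Need |R(x)|<1, x<0.
x=-0.35: |R|=0.6965
R=−1: 1+9/16x = −1+7/16x ⇒ -1/8x=2 ⇒ x=2/(-1/8)=-16.0000
Confirm numerically:
  x=-13.587: |R|=0.95657 <1
  x=-11.786: |R|=0.91444 <1
  x=-10.191: |R|=0.86698 <1
  x=-7.254: |R|=0.73806 <1
  x=-16.406: |R|=1.00621 >1
  x=-16.267: |R|=1.00411 >1
Stable set (-16.0000, 0).

(-16.0000,0); λ=-3 ⇒ h* = (16)/3 = 5.3333.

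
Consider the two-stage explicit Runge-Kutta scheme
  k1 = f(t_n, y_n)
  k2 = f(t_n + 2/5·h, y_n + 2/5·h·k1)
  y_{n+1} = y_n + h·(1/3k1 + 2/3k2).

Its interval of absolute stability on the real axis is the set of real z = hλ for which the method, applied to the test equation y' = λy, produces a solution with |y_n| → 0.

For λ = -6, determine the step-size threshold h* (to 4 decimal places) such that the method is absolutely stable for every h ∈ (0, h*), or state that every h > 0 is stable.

With y'=λy (z=hλ):
  k1=λy_n ⇒ h·k1=z·y_n;  k2=λ(1+2/5z)y_n ⇒ h·k2=z(1+2/5z)y_n
  y_{n+1}/y_n = 1 + 1/3z + 2/3z(1+2/5z) = 1 + z + 4/15z²
  ⇒ R(z) = 1 + z + 4/15z².

Boundary: |R(x)|=1, x<0.
x=-0.72: |R|=0.4182
R=1: x+4/15x²=0 ⇒ x=−15/4=-3.7500; min R=1−1/(4·4/15)=0.0625>−1
Confirm numerically:
  x=-3.618: |R|=0.87265 <1
  x=-3.275: |R|=0.58517 <1
  x=-2.767: |R|=0.27468 <1
  x=-3.861: |R|=1.11429 >1
  x=-3.836: |R|=1.08797 >1
So |R|<1 on (-3.7500, 0).

(-3.7500,0); λ=-6 ⇒ h* = (15/4)/6 = 0.6250.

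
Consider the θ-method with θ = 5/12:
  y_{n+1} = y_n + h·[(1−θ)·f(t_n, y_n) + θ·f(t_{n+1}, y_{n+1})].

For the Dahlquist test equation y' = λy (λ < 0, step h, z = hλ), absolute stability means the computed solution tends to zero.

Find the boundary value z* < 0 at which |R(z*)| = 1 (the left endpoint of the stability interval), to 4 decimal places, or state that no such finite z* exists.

On y'=λy, z=hλ:
  y_{n+1} = y_n + z·[7/12·y_n + 5/12·y_{n+1}] ⇒ (1 − 5/12z)y_{n+1} = (1 + 7/12z)y_n
  Hence R(z) = (1 + 7/12z)/(1 − 5/12z).

Find x<0 with |R(x)|<1.
x=-0.47: |R|=0.6070
R=−1: 1+7/12x = −1+5/12x ⇒ -1/6x=2 ⇒ x=2/(-1/6)=-12.0000
Confirm numerically:
  x=-11.105: |R|=0.97349 <1
  x=-10.645: |R|=0.95845 <1
  x=-10.085: |R|=0.93865 <1
  x=-9.061: |R|=0.89743 <1
  x=-12.349: |R|=1.00947 >1
  x=-12.279: |R|=1.00760 >1
Stable set (-12.0000, 0).

left endpoint -12.0000.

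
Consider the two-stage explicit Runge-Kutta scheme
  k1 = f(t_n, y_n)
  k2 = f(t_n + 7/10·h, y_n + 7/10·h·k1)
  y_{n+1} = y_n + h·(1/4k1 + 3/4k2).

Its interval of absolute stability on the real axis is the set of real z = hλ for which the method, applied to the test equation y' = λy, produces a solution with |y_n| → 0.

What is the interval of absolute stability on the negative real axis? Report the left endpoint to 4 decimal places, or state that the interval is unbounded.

On y'=λy, z=hλ:
  k1=λy_n ⇒ h·k1=z·y_n;  k2=λ(1+7/10z)y_n ⇒ h·k2=z(1+7/10z)y_n
  y_{n+1}/y_n = 1 + 1/4z + 3/4z(1+7/10z) = 1 + z + 21/40z²
  R(z) = 1 + z + 21/40z².

Solve |R(x)|<1 on ℝ⁻.
x=-1.08: |R|=0.5324
R=1: x+21/40x²=0 ⇒ x=−40/21=-1.9048; min R=1−1/(4·21/40)=0.5238>−1
Confirm numerically:
  x=-1.835: |R|=0.93279 <1
  x=-1.760: |R|=0.86624 <1
  x=-1.732: |R|=0.84291 <1
  x=-1.252: |R|=0.57094 <1
  x=-2.361: |R|=1.56552 >1
  x=-1.981: |R|=1.07929 >1
Interval (-1.9048, 0).

z∈(-1.9048,0).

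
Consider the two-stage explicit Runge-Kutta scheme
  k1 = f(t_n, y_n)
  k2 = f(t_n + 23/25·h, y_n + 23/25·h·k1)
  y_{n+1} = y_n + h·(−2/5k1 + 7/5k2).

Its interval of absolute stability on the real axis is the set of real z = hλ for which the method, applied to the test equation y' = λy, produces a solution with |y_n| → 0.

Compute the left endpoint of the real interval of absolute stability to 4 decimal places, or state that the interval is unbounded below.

Test eqn y'=λy, z=hλ:
  k1=λy_n ⇒ h·k1=z·y_n;  k2=λ(1+23/25z)y_n ⇒ h·k2=z(1+23/25z)y_n
  y_{n+1}/y_n = 1 − 2/5z + 7/5z(1+23/25z) = 1 + z + 161/125z²
  ⇒ R(z) = 1 + z + 161/125z².

Find x<0 with |R(x)|<1.
x=-0.9: |R|=1.1433
R=1: x+161/125x²=0 ⇒ x=−125/161=-0.7764; min R=1−1/(4·161/125)=0.8059>−1
Confirm numerically:
  x=-0.681: |R|=0.91632 <1
  x=-0.430: |R|=0.80815 <1
  x=-0.330: |R|=0.81026 <1
  x=-0.329: |R|=0.81041 <1
  x=-1.371: |R|=2.04998 >1
  x=-1.121: |R|=1.49755 >1
  x=-1.090: |R|=1.44027 >1
So |R|<1 on (-0.7764, 0).

z* = -0.7764.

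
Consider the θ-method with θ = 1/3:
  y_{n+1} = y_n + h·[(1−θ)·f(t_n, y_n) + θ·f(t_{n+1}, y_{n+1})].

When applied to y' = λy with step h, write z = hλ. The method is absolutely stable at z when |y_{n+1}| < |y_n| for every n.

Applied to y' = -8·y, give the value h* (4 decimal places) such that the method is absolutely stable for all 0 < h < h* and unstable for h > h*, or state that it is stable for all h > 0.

(-6.0000,0); λ=-8 ⇒ h* = (6)/8 = 0.7500.

Set f=λy, z=hλ:
  y_{n+1} = y_n + z·[2/3·y_n + 1/3·y_{n+1}] ⇒ (1 − 1/3z)y_{n+1} = (1 + 2/3z)y_n
  Hence R(z) = (1 + 2/3z)/(1 − 1/3z).

Solve |R(x)|<1 on ℝ⁻.
x=-1.59: |R|=0.0392
R=−1: 1+2/3x = −1+1/3x ⇒ -1/3x=2 ⇒ x=2/(-1/3)=-6.0000
Confirm numerically:
  x=-5.627: |R|=0.95676 <1
  x=-4.653: |R|=0.82399 <1
  x=-4.564: |R|=0.81015 <1
  x=-3.222: |R|=0.55352 <1
  x=-6.429: |R|=1.04550 >1
  x=-6.352: |R|=1.03764 >1
Stable set (-6.0000, 0).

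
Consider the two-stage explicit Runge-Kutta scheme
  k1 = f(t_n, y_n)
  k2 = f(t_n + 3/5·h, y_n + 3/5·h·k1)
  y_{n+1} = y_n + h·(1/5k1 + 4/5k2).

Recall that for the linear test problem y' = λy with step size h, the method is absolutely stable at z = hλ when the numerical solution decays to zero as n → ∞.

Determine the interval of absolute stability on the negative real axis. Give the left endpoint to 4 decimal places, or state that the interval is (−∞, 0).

(-2.0833, 0).

Test eqn y'=λy, z=hλ:
  k1=λy_n ⇒ h·k1=z·y_n;  k2=λ(1+3/5z)y_n ⇒ h·k2=z(1+3/5z)y_n
  y_{n+1}/y_n = 1 + 1/5z + 4/5z(1+3/5z) = 1 + z + 12/25z²
  ⇒ R(z) = 1 + z + 12/25z².

Solve |R(x)|<1 on ℝ⁻.
x=-0.67: |R|=0.5455
R=1: x+12/25x²=0 ⇒ x=−25/12=-2.0833; min R=1−1/(4·12/25)=0.4792>−1
Confirm numerically:
  x=-1.713: |R|=0.69550 <1
  x=-1.387: |R|=0.53641 <1
  x=-1.077: |R|=0.47977 <1
  x=-2.578: |R|=1.61212 >1
  x=-2.410: |R|=1.37789 >1
Interval (-2.0833, 0).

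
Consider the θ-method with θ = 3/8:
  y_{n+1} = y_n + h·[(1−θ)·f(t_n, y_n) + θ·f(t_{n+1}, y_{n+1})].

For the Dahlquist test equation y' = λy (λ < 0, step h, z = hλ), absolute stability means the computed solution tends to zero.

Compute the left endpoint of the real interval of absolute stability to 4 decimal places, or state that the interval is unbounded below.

Test eqn y'=λy, z=hλ:
  y_{n+1} = y_n + z·[5/8·y_n + 3/8·y_{n+1}] ⇒ (1 − 3/8z)y_{n+1} = (1 + 5/8z)y_n
  so R(z) = (1 + 5/8z)/(1 − 3/8z).

Find x<0 with |R(x)|<1.
x=-1.69: |R|=0.0344
R=−1: 1+5/8x = −1+3/8x ⇒ -1/4x=2 ⇒ x=2/(-1/4)=-8.0000
Confirm numerically:
  x=-7.893: |R|=0.99324 <1
  x=-7.627: |R|=0.97584 <1
  x=-6.870: |R|=0.92101 <1
  x=-4.817: |R|=0.71645 <1
  x=-8.373: |R|=1.02252 >1
  x=-8.259: |R|=1.01580 >1
  x=-8.086: |R|=1.00533 >1
Stable set (-8.0000, 0).

left endpoint -8.0000.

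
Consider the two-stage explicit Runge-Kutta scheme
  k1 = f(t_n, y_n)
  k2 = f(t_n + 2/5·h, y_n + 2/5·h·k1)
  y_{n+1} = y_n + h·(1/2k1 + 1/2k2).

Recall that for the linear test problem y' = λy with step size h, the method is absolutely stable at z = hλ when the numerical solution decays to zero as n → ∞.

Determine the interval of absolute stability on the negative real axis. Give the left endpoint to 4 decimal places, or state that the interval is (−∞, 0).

z∈(-5.0000,0).

Set f=λy, z=hλ:
  k1=λy_n ⇒ h·k1=z·y_n;  k2=λ(1+2/5z)y_n ⇒ h·k2=z(1+2/5z)y_n
  y_{n+1}/y_n = 1 + 1/2z + 1/2z(1+2/5z) = 1 + z + 1/5z²
  ⇒ R(z) = 1 + z + 1/5z².

Boundary: |R(x)|=1, x<0.
x=-1.27: |R|=0.0526
R=1: x+1/5x²=0 ⇒ x=−5=-5.0000; min R=1−1/(4·1/5)=-0.2500>−1
Confirm numerically:
  x=-4.772: |R|=0.78240 <1
  x=-4.238: |R|=0.35413 <1
  x=-4.055: |R|=0.23360 <1
  x=-5.538: |R|=1.59589 >1
  x=-5.527: |R|=1.58255 >1
Interval (-5.0000, 0).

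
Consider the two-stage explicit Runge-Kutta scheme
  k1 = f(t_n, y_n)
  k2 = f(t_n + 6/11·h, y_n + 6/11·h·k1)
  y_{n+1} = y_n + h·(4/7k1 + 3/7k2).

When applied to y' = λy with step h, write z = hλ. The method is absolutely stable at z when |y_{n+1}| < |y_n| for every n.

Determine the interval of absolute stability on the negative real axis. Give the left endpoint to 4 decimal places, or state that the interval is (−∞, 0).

z∈(-4.2778,0).

With y'=λy (z=hλ):
  k1=λy_n ⇒ h·k1=z·y_n;  k2=λ(1+6/11z)y_n ⇒ h·k2=z(1+6/11z)y_n
  y_{n+1}/y_n = 1 + 4/7z + 3/7z(1+6/11z) = 1 + z + 18/77z²
  so R(z) = 1 + z + 18/77z².

Solve |R(x)|<1 on ℝ⁻.
x=-0.3: |R|=0.7210
R=1: x+18/77x²=0 ⇒ x=−77/18=-4.2778; min R=1−1/(4·18/77)=-0.0694>−1
Confirm numerically:
  x=-3.409: |R|=0.30766 <1
  x=-2.844: |R|=0.04678 <1
  x=-2.426: |R|=0.05017 <1
  x=-2.027: |R|=0.06652 <1
  x=-4.748: |R|=1.52191 >1
  x=-4.602: |R|=1.34880 >1
Interval (-4.2778, 0).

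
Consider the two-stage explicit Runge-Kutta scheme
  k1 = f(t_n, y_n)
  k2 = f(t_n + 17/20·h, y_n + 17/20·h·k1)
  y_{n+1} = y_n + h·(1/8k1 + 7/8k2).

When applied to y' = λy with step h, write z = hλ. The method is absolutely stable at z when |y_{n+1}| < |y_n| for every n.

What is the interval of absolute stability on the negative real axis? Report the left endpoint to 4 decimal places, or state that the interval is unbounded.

On y'=λy, z=hλ:
  k1=λy_n ⇒ h·k1=z·y_n;  k2=λ(1+17/20z)y_n ⇒ h·k2=z(1+17/20z)y_n
  y_{n+1}/y_n = 1 + 1/8z + 7/8z(1+17/20z) = 1 + z + 119/160z²
  so R(z) = 1 + z + 119/160z².

Solve |R(x)|<1 on ℝ⁻.
x=-1.11: |R|=0.8064
R=1: x+119/160x²=0 ⇒ x=−160/119=-1.3445; min R=1−1/(4·119/160)=0.6639>−1
Confirm numerically:
  x=-1.146: |R|=0.83078 <1
  x=-0.955: |R|=0.72332 <1
  x=-0.555: |R|=0.67409 <1
  x=-1.596: |R|=1.29849 >1
  x=-1.513: |R|=1.18957 >1
  x=-1.371: |R|=1.02698 >1
Interval (-1.3445, 0).

(-1.3445, 0).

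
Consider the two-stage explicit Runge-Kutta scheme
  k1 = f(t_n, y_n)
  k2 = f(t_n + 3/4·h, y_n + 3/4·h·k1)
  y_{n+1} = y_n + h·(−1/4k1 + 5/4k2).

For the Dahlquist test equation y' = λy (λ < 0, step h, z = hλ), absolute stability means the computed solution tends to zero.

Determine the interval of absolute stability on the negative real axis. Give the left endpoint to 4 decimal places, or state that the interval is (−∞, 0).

With y'=λy (z=hλ):
  k1=λy_n ⇒ h·k1=z·y_n;  k2=λ(1+3/4z)y_n ⇒ h·k2=z(1+3/4z)y_n
  y_{n+1}/y_n = 1 − 1/4z + 5/4z(1+3/4z) = 1 + z + 15/16z²
  Hence R(z) = 1 + z + 15/16z².

Need |R(x)|<1, x<0.
x=-1.04: |R|=0.9740
R=1: x+15/16x²=0 ⇒ x=−16/15=-1.0667; min R=1−1/(4·15/16)=0.7333>−1
Confirm numerically:
  x=-1.027: |R|=0.96181 <1
  x=-1.020: |R|=0.95538 <1
  x=-0.770: |R|=0.78584 <1
  x=-0.618: |R|=0.74005 <1
  x=-1.524: |R|=1.65341 >1
  x=-1.202: |R|=1.15250 >1
  x=-1.114: |R|=1.04943 >1
So |R|<1 on (-1.0667, 0).

z∈(-1.0667,0).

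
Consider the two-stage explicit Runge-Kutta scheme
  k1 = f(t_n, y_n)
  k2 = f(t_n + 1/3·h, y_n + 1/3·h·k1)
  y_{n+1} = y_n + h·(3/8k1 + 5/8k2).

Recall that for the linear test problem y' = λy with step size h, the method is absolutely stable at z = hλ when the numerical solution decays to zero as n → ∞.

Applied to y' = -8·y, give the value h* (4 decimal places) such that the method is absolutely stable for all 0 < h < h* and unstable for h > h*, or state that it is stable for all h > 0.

On y'=λy, z=hλ:
  k1=λy_n ⇒ h·k1=z·y_n;  k2=λ(1+1/3z)y_n ⇒ h·k2=z(1+1/3z)y_n
  y_{n+1}/y_n = 1 + 3/8z + 5/8z(1+1/3z) = 1 + z + 5/24z²
  R(z) = 1 + z + 5/24z².

Boundary: |R(x)|=1, x<0.
x=-1.08: |R|=0.1630
R=1: x+5/24x²=0 ⇒ x=−24/5=-4.8000; min R=1−1/(4·5/24)=-0.2000>−1
Confirm numerically:
  x=-4.278: |R|=0.53477 <1
  x=-4.111: |R|=0.40990 <1
  x=-3.770: |R|=0.19102 <1
  x=-3.371: |R|=0.00357 <1
  x=-5.396: |R|=1.67000 >1
  x=-5.350: |R|=1.61302 >1
Interval (-4.8000, 0).

(-4.8000,0); λ=-8 ⇒ h* = (24/5)/8 = 0.6000.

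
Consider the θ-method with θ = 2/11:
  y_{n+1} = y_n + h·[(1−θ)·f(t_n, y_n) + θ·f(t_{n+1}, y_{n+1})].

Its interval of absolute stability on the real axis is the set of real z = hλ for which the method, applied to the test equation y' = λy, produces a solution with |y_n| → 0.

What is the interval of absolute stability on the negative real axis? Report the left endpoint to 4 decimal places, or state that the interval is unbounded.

z∈(-3.1429,0).

Set f=λy, z=hλ:
  y_{n+1} = y_n + z·[9/11·y_n + 2/11·y_{n+1}] ⇒ (1 − 2/11z)y_{n+1} = (1 + 9/11z)y_n
  R(z) = (1 + 9/11z)/(1 − 2/11z).

Find x<0 with |R(x)|<1.
x=-0.39: |R|=0.6358
R=−1: 1+9/11x = −1+2/11x ⇒ -7/11x=2 ⇒ x=2/(-7/11)=-3.1429
Confirm numerically:
  x=-3.062: |R|=0.96695 <1
  x=-3.040: |R|=0.95785 <1
  x=-1.549: |R|=0.20861 <1
  x=-3.670: |R|=1.20120 >1
  x=-3.245: |R|=1.04088 >1
So |R|<1 on (-3.1429, 0).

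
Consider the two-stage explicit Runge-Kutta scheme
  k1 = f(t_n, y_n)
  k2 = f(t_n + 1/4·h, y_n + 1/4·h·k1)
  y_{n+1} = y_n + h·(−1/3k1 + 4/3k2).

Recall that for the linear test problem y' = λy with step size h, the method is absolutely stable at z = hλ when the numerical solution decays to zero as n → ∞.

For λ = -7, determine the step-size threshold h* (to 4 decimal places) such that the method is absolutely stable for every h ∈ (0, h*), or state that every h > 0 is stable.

(-3.0000,0); λ=-7 ⇒ h* = (3)/7 = 0.4286.

Test eqn y'=λy, z=hλ:
  k1=λy_n ⇒ h·k1=z·y_n;  k2=λ(1+1/4z)y_n ⇒ h·k2=z(1+1/4z)y_n
  y_{n+1}/y_n = 1 − 1/3z + 4/3z(1+1/4z) = 1 + z + 1/3z²
  Hence R(z) = 1 + z + 1/3z².

Need |R(x)|<1, x<0.
x=-0.78: |R|=0.4228
R=1: x+1/3x²=0 ⇒ x=−3=-3.0000; min R=1−1/(4·1/3)=0.2500>−1
Confirm numerically:
  x=-2.955: |R|=0.95567 <1
  x=-2.368: |R|=0.50114 <1
  x=-2.182: |R|=0.40504 <1
  x=-1.311: |R|=0.26191 <1
  x=-3.380: |R|=1.42813 >1
  x=-3.160: |R|=1.16853 >1
  x=-3.057: |R|=1.05808 >1
So |R|<1 on (-3.0000, 0).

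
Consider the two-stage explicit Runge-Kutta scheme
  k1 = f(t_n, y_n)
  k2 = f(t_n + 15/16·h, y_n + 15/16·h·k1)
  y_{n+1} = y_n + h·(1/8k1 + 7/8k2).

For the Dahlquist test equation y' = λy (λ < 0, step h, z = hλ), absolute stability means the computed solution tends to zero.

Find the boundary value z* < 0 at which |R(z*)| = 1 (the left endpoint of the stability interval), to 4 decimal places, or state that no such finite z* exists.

Test eqn y'=λy, z=hλ:
  k1=λy_n ⇒ h·k1=z·y_n;  k2=λ(1+15/16z)y_n ⇒ h·k2=z(1+15/16z)y_n
  y_{n+1}/y_n = 1 + 1/8z + 7/8z(1+15/16z) = 1 + z + 105/128z²
  R(z) = 1 + z + 105/128z².

Need |R(x)|<1, x<0.
x=-0.74: |R|=0.7092
R=1: x+105/128x²=0 ⇒ x=−128/105=-1.2190; min R=1−1/(4·105/128)=0.6952>−1
Confirm numerically:
  x=-0.955: |R|=0.79315 <1
  x=-0.863: |R|=0.74794 <1
  x=-0.520: |R|=0.70181 <1
  x=-1.626: |R|=1.54280 >1
  x=-1.464: |R|=1.29417 >1
  x=-1.451: |R|=1.27609 >1
So |R|<1 on (-1.2190, 0).

left endpoint -1.2190.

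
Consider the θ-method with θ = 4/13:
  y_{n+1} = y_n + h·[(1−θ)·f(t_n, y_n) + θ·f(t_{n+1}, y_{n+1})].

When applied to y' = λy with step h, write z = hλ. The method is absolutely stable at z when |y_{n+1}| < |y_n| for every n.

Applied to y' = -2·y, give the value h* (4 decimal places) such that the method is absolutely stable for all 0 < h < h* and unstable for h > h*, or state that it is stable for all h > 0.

(-5.2000,0); λ=-2 ⇒ h* = (26/5)/2 = 2.6000.

On y'=λy, z=hλ:
  y_{n+1} = y_n + z·[9/13·y_n + 4/13·y_{n+1}] ⇒ (1 − 4/13z)y_{n+1} = (1 + 9/13z)y_n
  ⇒ R(z) = (1 + 9/13z)/(1 − 4/13z).

Solve |R(x)|<1 on ℝ⁻.
x=-0.96: |R|=0.2589
R=−1: 1+9/13x = −1+4/13x ⇒ -5/13x=2 ⇒ x=2/(-5/13)=-5.2000
Confirm numerically:
  x=-4.485: |R|=0.88445 <1
  x=-4.143: |R|=0.82128 <1
  x=-3.347: |R|=0.64889 <1
  x=-2.461: |R|=0.40050 <1
  x=-5.760: |R|=1.07769 >1
  x=-5.534: |R|=1.04753 >1
So |R|<1 on (-5.2000, 0).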